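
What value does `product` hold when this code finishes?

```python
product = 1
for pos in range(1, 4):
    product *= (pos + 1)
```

Let's trace through this code step by step.

Initialize: product = 1
Entering loop: for pos in range(1, 4):

After execution: product = 24
24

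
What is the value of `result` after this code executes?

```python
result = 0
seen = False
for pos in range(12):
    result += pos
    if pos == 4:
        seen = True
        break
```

Let's trace through this code step by step.

Initialize: result = 0
Initialize: seen = False
Entering loop: for pos in range(12):

After execution: result = 10
10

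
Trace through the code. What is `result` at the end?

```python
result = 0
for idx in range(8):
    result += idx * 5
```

Let's trace through this code step by step.

Initialize: result = 0
Entering loop: for idx in range(8):

After execution: result = 140
140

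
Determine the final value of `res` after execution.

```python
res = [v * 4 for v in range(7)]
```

Let's trace through this code step by step.

Initialize: res = [v * 4 for v in range(7)]

After execution: res = [0, 4, 8, 12, 16, 20, 24]
[0, 4, 8, 12, 16, 20, 24]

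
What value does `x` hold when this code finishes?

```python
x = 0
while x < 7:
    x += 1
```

Let's trace through this code step by step.

Initialize: x = 0
Entering loop: while x < 7:

After execution: x = 7
7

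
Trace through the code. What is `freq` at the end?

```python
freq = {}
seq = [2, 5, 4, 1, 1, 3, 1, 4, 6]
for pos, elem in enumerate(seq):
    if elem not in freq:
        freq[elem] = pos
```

Let's trace through this code step by step.

Initialize: freq = {}
Initialize: seq = [2, 5, 4, 1, 1, 3, 1, 4, 6]
Entering loop: for pos, elem in enumerate(seq):

After execution: freq = {2: 0, 5: 1, 4: 2, 1: 3, 3: 5, 6: 8}
{2: 0, 5: 1, 4: 2, 1: 3, 3: 5, 6: 8}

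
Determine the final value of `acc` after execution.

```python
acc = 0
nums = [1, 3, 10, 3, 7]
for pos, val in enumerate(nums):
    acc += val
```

Let's trace through this code step by step.

Initialize: acc = 0
Initialize: nums = [1, 3, 10, 3, 7]
Entering loop: for pos, val in enumerate(nums):

After execution: acc = 24
24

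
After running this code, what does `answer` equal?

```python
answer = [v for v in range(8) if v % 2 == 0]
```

Let's trace through this code step by step.

Initialize: answer = [v for v in range(8) if v % 2 == 0]

After execution: answer = [0, 2, 4, 6]
[0, 2, 4, 6]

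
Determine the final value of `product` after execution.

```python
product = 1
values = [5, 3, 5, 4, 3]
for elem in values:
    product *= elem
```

Let's trace through this code step by step.

Initialize: product = 1
Initialize: values = [5, 3, 5, 4, 3]
Entering loop: for elem in values:

After execution: product = 900
900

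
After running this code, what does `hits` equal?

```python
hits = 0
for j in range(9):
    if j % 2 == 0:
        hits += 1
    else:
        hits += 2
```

Let's trace through this code step by step.

Initialize: hits = 0
Entering loop: for j in range(9):

After execution: hits = 13
13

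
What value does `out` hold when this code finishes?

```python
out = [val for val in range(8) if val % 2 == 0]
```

Let's trace through this code step by step.

Initialize: out = [val for val in range(8) if val % 2 == 0]

After execution: out = [0, 2, 4, 6]
[0, 2, 4, 6]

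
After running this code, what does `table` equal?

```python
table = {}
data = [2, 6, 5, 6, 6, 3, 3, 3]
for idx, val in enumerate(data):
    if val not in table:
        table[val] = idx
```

Let's trace through this code step by step.

Initialize: table = {}
Initialize: data = [2, 6, 5, 6, 6, 3, 3, 3]
Entering loop: for idx, val in enumerate(data):

After execution: table = {2: 0, 6: 1, 5: 2, 3: 5}
{2: 0, 6: 1, 5: 2, 3: 5}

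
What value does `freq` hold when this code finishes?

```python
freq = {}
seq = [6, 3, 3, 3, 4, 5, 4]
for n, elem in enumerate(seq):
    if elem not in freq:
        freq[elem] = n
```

Let's trace through this code step by step.

Initialize: freq = {}
Initialize: seq = [6, 3, 3, 3, 4, 5, 4]
Entering loop: for n, elem in enumerate(seq):

After execution: freq = {6: 0, 3: 1, 4: 4, 5: 5}
{6: 0, 3: 1, 4: 4, 5: 5}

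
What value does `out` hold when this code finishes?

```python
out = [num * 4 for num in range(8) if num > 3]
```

Let's trace through this code step by step.

Initialize: out = [num * 4 for num in range(8) if num > 3]

After execution: out = [16, 20, 24, 28]
[16, 20, 24, 28]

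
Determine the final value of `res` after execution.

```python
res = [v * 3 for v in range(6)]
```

Let's trace through this code step by step.

Initialize: res = [v * 3 for v in range(6)]

After execution: res = [0, 3, 6, 9, 12, 15]
[0, 3, 6, 9, 12, 15]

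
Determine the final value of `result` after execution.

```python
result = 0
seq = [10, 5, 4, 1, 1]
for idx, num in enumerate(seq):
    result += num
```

Let's trace through this code step by step.

Initialize: result = 0
Initialize: seq = [10, 5, 4, 1, 1]
Entering loop: for idx, num in enumerate(seq):

After execution: result = 21
21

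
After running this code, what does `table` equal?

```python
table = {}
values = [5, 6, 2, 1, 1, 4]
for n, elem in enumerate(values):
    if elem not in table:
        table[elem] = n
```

Let's trace through this code step by step.

Initialize: table = {}
Initialize: values = [5, 6, 2, 1, 1, 4]
Entering loop: for n, elem in enumerate(values):

After execution: table = {5: 0, 6: 1, 2: 2, 1: 3, 4: 5}
{5: 0, 6: 1, 2: 2, 1: 3, 4: 5}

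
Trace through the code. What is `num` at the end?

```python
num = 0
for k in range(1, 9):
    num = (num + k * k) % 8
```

Let's trace through this code step by step.

Initialize: num = 0
Entering loop: for k in range(1, 9):

After execution: num = 4
4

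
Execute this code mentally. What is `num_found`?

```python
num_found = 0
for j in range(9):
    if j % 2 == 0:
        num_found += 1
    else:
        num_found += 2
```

Let's trace through this code step by step.

Initialize: num_found = 0
Entering loop: for j in range(9):

After execution: num_found = 13
13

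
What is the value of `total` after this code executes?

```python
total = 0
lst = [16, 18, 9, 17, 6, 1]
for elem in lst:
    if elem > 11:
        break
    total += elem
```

Let's trace through this code step by step.

Initialize: total = 0
Initialize: lst = [16, 18, 9, 17, 6, 1]
Entering loop: for elem in lst:

After execution: total = 0
0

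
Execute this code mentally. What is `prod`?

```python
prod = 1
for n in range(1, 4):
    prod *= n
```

Let's trace through this code step by step.

Initialize: prod = 1
Entering loop: for n in range(1, 4):

After execution: prod = 6
6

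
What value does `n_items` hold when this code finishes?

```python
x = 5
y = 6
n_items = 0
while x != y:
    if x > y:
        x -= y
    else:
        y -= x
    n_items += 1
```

Let's trace through this code step by step.

Initialize: x = 5
Initialize: y = 6
Initialize: n_items = 0
Entering loop: while x != y:

After execution: n_items = 5
5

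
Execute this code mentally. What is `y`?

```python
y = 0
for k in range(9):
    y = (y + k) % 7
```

Let's trace through this code step by step.

Initialize: y = 0
Entering loop: for k in range(9):

After execution: y = 1
1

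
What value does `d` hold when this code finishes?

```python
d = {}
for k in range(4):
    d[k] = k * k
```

Let's trace through this code step by step.

Initialize: d = {}
Entering loop: for k in range(4):

After execution: d = {0: 0, 1: 1, 2: 4, 3: 9}
{0: 0, 1: 1, 2: 4, 3: 9}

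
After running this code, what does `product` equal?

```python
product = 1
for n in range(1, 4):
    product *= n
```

Let's trace through this code step by step.

Initialize: product = 1
Entering loop: for n in range(1, 4):

After execution: product = 6
6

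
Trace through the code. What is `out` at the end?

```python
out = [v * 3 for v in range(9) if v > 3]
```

Let's trace through this code step by step.

Initialize: out = [v * 3 for v in range(9) if v > 3]

After execution: out = [12, 15, 18, 21, 24]
[12, 15, 18, 21, 24]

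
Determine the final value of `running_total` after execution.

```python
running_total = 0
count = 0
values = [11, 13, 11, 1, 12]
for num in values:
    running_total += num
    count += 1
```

Let's trace through this code step by step.

Initialize: running_total = 0
Initialize: count = 0
Initialize: values = [11, 13, 11, 1, 12]
Entering loop: for num in values:

After execution: running_total = 48
48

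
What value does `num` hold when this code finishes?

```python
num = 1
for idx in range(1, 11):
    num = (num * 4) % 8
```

Let's trace through this code step by step.

Initialize: num = 1
Entering loop: for idx in range(1, 11):

After execution: num = 0
0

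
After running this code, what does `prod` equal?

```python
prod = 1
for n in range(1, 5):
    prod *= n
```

Let's trace through this code step by step.

Initialize: prod = 1
Entering loop: for n in range(1, 5):

After execution: prod = 24
24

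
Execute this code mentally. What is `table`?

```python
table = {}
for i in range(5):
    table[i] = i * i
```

Let's trace through this code step by step.

Initialize: table = {}
Entering loop: for i in range(5):

After execution: table = {0: 0, 1: 1, 2: 4, 3: 9, 4: 16}
{0: 0, 1: 1, 2: 4, 3: 9, 4: 16}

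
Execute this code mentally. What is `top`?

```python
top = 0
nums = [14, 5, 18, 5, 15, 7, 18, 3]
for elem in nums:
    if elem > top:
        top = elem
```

Let's trace through this code step by step.

Initialize: top = 0
Initialize: nums = [14, 5, 18, 5, 15, 7, 18, 3]
Entering loop: for elem in nums:

After execution: top = 18
18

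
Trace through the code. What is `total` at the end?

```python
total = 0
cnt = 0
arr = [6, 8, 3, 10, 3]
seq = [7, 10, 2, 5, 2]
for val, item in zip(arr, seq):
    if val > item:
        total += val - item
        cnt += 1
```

Let's trace through this code step by step.

Initialize: total = 0
Initialize: cnt = 0
Initialize: arr = [6, 8, 3, 10, 3]
Initialize: seq = [7, 10, 2, 5, 2]
Entering loop: for val, item in zip(arr, seq):

After execution: total = 7
7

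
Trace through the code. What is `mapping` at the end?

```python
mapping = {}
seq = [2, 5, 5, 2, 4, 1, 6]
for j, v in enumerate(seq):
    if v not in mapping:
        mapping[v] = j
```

Let's trace through this code step by step.

Initialize: mapping = {}
Initialize: seq = [2, 5, 5, 2, 4, 1, 6]
Entering loop: for j, v in enumerate(seq):

After execution: mapping = {2: 0, 5: 1, 4: 4, 1: 5, 6: 6}
{2: 0, 5: 1, 4: 4, 1: 5, 6: 6}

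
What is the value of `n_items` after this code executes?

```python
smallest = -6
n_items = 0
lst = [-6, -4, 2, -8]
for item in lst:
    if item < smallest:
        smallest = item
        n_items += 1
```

Let's trace through this code step by step.

Initialize: smallest = -6
Initialize: n_items = 0
Initialize: lst = [-6, -4, 2, -8]
Entering loop: for item in lst:

After execution: n_items = 1
1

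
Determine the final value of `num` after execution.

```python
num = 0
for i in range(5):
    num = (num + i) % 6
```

Let's trace through this code step by step.

Initialize: num = 0
Entering loop: for i in range(5):

After execution: num = 4
4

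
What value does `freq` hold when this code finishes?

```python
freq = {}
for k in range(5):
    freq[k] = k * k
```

Let's trace through this code step by step.

Initialize: freq = {}
Entering loop: for k in range(5):

After execution: freq = {0: 0, 1: 1, 2: 4, 3: 9, 4: 16}
{0: 0, 1: 1, 2: 4, 3: 9, 4: 16}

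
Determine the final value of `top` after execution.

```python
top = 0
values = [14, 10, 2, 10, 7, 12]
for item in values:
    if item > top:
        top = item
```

Let's trace through this code step by step.

Initialize: top = 0
Initialize: values = [14, 10, 2, 10, 7, 12]
Entering loop: for item in values:

After execution: top = 14
14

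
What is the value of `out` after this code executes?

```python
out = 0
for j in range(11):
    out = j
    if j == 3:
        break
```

Let's trace through this code step by step.

Initialize: out = 0
Entering loop: for j in range(11):

After execution: out = 3
3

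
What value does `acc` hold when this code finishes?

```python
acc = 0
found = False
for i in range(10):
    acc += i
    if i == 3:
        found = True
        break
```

Let's trace through this code step by step.

Initialize: acc = 0
Initialize: found = False
Entering loop: for i in range(10):

After execution: acc = 6
6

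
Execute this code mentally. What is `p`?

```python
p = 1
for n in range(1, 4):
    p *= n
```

Let's trace through this code step by step.

Initialize: p = 1
Entering loop: for n in range(1, 4):

After execution: p = 6
6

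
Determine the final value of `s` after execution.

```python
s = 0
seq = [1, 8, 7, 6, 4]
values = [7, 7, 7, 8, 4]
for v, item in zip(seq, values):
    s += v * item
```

Let's trace through this code step by step.

Initialize: s = 0
Initialize: seq = [1, 8, 7, 6, 4]
Initialize: values = [7, 7, 7, 8, 4]
Entering loop: for v, item in zip(seq, values):

After execution: s = 176
176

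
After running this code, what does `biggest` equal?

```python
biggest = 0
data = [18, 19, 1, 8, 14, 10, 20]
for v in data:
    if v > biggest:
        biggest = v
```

Let's trace through this code step by step.

Initialize: biggest = 0
Initialize: data = [18, 19, 1, 8, 14, 10, 20]
Entering loop: for v in data:

After execution: biggest = 20
20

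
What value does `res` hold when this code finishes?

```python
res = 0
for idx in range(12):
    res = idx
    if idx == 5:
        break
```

Let's trace through this code step by step.

Initialize: res = 0
Entering loop: for idx in range(12):

After execution: res = 5
5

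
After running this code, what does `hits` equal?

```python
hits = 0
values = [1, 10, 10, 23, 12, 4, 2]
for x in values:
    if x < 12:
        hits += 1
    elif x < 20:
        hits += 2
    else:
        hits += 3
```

Let's trace through this code step by step.

Initialize: hits = 0
Initialize: values = [1, 10, 10, 23, 12, 4, 2]
Entering loop: for x in values:

After execution: hits = 10
10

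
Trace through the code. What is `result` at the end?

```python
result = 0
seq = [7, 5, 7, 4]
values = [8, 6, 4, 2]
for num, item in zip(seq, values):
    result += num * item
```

Let's trace through this code step by step.

Initialize: result = 0
Initialize: seq = [7, 5, 7, 4]
Initialize: values = [8, 6, 4, 2]
Entering loop: for num, item in zip(seq, values):

After execution: result = 122
122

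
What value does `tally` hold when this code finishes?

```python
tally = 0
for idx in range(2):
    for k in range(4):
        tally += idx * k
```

Let's trace through this code step by step.

Initialize: tally = 0
Entering loop: for idx in range(2):

After execution: tally = 6
6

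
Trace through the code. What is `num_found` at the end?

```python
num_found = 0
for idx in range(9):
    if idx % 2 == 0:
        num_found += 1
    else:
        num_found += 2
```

Let's trace through this code step by step.

Initialize: num_found = 0
Entering loop: for idx in range(9):

After execution: num_found = 13
13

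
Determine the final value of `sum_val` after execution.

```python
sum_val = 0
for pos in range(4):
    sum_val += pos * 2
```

Let's trace through this code step by step.

Initialize: sum_val = 0
Entering loop: for pos in range(4):

After execution: sum_val = 12
12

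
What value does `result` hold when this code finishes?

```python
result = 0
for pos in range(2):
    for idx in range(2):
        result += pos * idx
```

Let's trace through this code step by step.

Initialize: result = 0
Entering loop: for pos in range(2):

After execution: result = 1
1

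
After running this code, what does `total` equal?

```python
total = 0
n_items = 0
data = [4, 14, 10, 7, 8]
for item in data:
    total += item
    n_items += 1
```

Let's trace through this code step by step.

Initialize: total = 0
Initialize: n_items = 0
Initialize: data = [4, 14, 10, 7, 8]
Entering loop: for item in data:

After execution: total = 43
43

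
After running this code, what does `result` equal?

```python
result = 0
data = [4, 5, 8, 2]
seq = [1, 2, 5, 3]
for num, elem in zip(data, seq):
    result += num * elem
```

Let's trace through this code step by step.

Initialize: result = 0
Initialize: data = [4, 5, 8, 2]
Initialize: seq = [1, 2, 5, 3]
Entering loop: for num, elem in zip(data, seq):

After execution: result = 60
60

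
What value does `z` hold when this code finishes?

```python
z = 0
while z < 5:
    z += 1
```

Let's trace through this code step by step.

Initialize: z = 0
Entering loop: while z < 5:

After execution: z = 5
5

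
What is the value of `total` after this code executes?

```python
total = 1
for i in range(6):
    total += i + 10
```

Let's trace through this code step by step.

Initialize: total = 1
Entering loop: for i in range(6):

After execution: total = 76
76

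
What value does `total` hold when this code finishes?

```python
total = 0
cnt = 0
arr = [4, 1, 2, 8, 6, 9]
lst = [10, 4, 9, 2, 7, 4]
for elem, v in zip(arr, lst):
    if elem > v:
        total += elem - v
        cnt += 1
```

Let's trace through this code step by step.

Initialize: total = 0
Initialize: cnt = 0
Initialize: arr = [4, 1, 2, 8, 6, 9]
Initialize: lst = [10, 4, 9, 2, 7, 4]
Entering loop: for elem, v in zip(arr, lst):

After execution: total = 11
11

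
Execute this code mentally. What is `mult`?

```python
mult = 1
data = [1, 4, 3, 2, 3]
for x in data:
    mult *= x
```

Let's trace through this code step by step.

Initialize: mult = 1
Initialize: data = [1, 4, 3, 2, 3]
Entering loop: for x in data:

After execution: mult = 72
72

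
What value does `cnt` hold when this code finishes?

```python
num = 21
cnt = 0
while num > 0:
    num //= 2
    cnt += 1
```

Let's trace through this code step by step.

Initialize: num = 21
Initialize: cnt = 0
Entering loop: while num > 0:

After execution: cnt = 5
5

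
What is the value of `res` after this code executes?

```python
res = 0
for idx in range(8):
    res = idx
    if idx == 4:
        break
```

Let's trace through this code step by step.

Initialize: res = 0
Entering loop: for idx in range(8):

After execution: res = 4
4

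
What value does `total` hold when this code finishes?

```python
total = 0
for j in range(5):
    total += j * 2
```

Let's trace through this code step by step.

Initialize: total = 0
Entering loop: for j in range(5):

After execution: total = 20
20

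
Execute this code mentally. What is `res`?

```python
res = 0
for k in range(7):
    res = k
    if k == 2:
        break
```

Let's trace through this code step by step.

Initialize: res = 0
Entering loop: for k in range(7):

After execution: res = 2
2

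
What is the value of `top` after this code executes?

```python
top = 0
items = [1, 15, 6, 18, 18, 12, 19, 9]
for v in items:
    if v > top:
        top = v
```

Let's trace through this code step by step.

Initialize: top = 0
Initialize: items = [1, 15, 6, 18, 18, 12, 19, 9]
Entering loop: for v in items:

After execution: top = 19
19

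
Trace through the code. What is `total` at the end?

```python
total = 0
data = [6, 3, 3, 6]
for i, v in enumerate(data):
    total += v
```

Let's trace through this code step by step.

Initialize: total = 0
Initialize: data = [6, 3, 3, 6]
Entering loop: for i, v in enumerate(data):

After execution: total = 18
18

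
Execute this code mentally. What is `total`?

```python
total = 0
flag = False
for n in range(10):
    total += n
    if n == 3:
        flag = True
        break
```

Let's trace through this code step by step.

Initialize: total = 0
Initialize: flag = False
Entering loop: for n in range(10):

After execution: total = 6
6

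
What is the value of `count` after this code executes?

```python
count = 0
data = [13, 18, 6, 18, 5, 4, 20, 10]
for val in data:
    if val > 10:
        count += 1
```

Let's trace through this code step by step.

Initialize: count = 0
Initialize: data = [13, 18, 6, 18, 5, 4, 20, 10]
Entering loop: for val in data:

After execution: count = 4
4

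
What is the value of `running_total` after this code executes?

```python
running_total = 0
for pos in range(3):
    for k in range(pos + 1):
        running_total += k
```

Let's trace through this code step by step.

Initialize: running_total = 0
Entering loop: for pos in range(3):

After execution: running_total = 4
4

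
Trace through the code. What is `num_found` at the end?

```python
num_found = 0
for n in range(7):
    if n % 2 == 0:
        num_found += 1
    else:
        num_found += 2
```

Let's trace through this code step by step.

Initialize: num_found = 0
Entering loop: for n in range(7):

After execution: num_found = 10
10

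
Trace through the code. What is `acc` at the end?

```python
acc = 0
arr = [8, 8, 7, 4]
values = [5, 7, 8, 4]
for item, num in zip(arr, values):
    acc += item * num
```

Let's trace through this code step by step.

Initialize: acc = 0
Initialize: arr = [8, 8, 7, 4]
Initialize: values = [5, 7, 8, 4]
Entering loop: for item, num in zip(arr, values):

After execution: acc = 168
168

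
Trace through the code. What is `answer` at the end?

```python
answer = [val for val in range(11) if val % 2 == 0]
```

Let's trace through this code step by step.

Initialize: answer = [val for val in range(11) if val % 2 == 0]

After execution: answer = [0, 2, 4, 6, 8, 10]
[0, 2, 4, 6, 8, 10]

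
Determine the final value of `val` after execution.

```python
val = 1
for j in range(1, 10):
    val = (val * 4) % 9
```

Let's trace through this code step by step.

Initialize: val = 1
Entering loop: for j in range(1, 10):

After execution: val = 1
1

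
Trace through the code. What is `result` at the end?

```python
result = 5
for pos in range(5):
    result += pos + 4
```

Let's trace through this code step by step.

Initialize: result = 5
Entering loop: for pos in range(5):

After execution: result = 35
35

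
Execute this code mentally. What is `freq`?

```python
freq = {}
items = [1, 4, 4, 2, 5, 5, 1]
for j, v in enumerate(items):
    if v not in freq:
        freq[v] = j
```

Let's trace through this code step by step.

Initialize: freq = {}
Initialize: items = [1, 4, 4, 2, 5, 5, 1]
Entering loop: for j, v in enumerate(items):

After execution: freq = {1: 0, 4: 1, 2: 3, 5: 4}
{1: 0, 4: 1, 2: 3, 5: 4}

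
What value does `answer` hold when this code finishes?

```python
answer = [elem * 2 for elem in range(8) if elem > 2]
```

Let's trace through this code step by step.

Initialize: answer = [elem * 2 for elem in range(8) if elem > 2]

After execution: answer = [6, 8, 10, 12, 14]
[6, 8, 10, 12, 14]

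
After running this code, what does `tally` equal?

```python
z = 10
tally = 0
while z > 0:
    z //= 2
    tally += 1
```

Let's trace through this code step by step.

Initialize: z = 10
Initialize: tally = 0
Entering loop: while z > 0:

After execution: tally = 4
4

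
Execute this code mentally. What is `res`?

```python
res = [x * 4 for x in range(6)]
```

Let's trace through this code step by step.

Initialize: res = [x * 4 for x in range(6)]

After execution: res = [0, 4, 8, 12, 16, 20]
[0, 4, 8, 12, 16, 20]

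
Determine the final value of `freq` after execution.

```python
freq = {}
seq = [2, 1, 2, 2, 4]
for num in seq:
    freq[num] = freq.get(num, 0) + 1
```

Let's trace through this code step by step.

Initialize: freq = {}
Initialize: seq = [2, 1, 2, 2, 4]
Entering loop: for num in seq:

After execution: freq = {2: 3, 1: 1, 4: 1}
{2: 3, 1: 1, 4: 1}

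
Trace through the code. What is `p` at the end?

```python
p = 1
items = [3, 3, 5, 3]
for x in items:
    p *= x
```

Let's trace through this code step by step.

Initialize: p = 1
Initialize: items = [3, 3, 5, 3]
Entering loop: for x in items:

After execution: p = 135
135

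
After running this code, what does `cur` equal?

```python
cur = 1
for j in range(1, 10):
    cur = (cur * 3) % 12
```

Let's trace through this code step by step.

Initialize: cur = 1
Entering loop: for j in range(1, 10):

After execution: cur = 3
3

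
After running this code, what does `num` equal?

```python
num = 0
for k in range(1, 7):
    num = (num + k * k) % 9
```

Let's trace through this code step by step.

Initialize: num = 0
Entering loop: for k in range(1, 7):

After execution: num = 1
1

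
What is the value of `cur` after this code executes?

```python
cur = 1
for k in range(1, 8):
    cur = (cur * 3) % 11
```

Let's trace through this code step by step.

Initialize: cur = 1
Entering loop: for k in range(1, 8):

After execution: cur = 9
9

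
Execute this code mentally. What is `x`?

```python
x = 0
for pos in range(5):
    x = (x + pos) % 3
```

Let's trace through this code step by step.

Initialize: x = 0
Entering loop: for pos in range(5):

After execution: x = 1
1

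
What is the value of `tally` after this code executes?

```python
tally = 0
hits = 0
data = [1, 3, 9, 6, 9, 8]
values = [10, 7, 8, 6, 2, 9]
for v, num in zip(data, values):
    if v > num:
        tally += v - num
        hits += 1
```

Let's trace through this code step by step.

Initialize: tally = 0
Initialize: hits = 0
Initialize: data = [1, 3, 9, 6, 9, 8]
Initialize: values = [10, 7, 8, 6, 2, 9]
Entering loop: for v, num in zip(data, values):

After execution: tally = 8
8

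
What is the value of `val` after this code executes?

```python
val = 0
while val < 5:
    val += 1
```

Let's trace through this code step by step.

Initialize: val = 0
Entering loop: while val < 5:

After execution: val = 5
5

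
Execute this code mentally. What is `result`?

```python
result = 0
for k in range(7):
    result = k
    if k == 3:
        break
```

Let's trace through this code step by step.

Initialize: result = 0
Entering loop: for k in range(7):

After execution: result = 3
3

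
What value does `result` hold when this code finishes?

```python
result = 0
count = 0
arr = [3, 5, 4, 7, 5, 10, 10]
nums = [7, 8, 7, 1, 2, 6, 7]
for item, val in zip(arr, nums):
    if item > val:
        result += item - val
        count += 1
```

Let's trace through this code step by step.

Initialize: result = 0
Initialize: count = 0
Initialize: arr = [3, 5, 4, 7, 5, 10, 10]
Initialize: nums = [7, 8, 7, 1, 2, 6, 7]
Entering loop: for item, val in zip(arr, nums):

After execution: result = 16
16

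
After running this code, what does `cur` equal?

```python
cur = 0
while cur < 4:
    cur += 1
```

Let's trace through this code step by step.

Initialize: cur = 0
Entering loop: while cur < 4:

After execution: cur = 4
4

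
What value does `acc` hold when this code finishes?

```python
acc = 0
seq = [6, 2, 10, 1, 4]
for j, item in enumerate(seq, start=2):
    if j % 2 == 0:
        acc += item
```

Let's trace through this code step by step.

Initialize: acc = 0
Initialize: seq = [6, 2, 10, 1, 4]
Entering loop: for j, item in enumerate(seq, start=2):

After execution: acc = 20
20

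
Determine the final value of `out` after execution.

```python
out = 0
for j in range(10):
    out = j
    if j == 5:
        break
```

Let's trace through this code step by step.

Initialize: out = 0
Entering loop: for j in range(10):

After execution: out = 5
5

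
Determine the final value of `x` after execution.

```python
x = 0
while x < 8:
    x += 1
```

Let's trace through this code step by step.

Initialize: x = 0
Entering loop: while x < 8:

After execution: x = 8
8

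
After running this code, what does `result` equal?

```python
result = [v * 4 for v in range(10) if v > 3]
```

Let's trace through this code step by step.

Initialize: result = [v * 4 for v in range(10) if v > 3]

After execution: result = [16, 20, 24, 28, 32, 36]
[16, 20, 24, 28, 32, 36]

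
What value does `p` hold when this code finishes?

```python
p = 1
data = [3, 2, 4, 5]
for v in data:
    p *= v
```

Let's trace through this code step by step.

Initialize: p = 1
Initialize: data = [3, 2, 4, 5]
Entering loop: for v in data:

After execution: p = 120
120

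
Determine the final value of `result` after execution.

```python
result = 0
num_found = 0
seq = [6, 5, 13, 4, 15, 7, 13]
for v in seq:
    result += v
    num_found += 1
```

Let's trace through this code step by step.

Initialize: result = 0
Initialize: num_found = 0
Initialize: seq = [6, 5, 13, 4, 15, 7, 13]
Entering loop: for v in seq:

After execution: result = 63
63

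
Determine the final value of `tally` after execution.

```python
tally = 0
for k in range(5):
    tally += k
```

Let's trace through this code step by step.

Initialize: tally = 0
Entering loop: for k in range(5):

After execution: tally = 10
10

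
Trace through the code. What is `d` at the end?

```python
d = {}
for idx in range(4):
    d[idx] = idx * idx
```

Let's trace through this code step by step.

Initialize: d = {}
Entering loop: for idx in range(4):

After execution: d = {0: 0, 1: 1, 2: 4, 3: 9}
{0: 0, 1: 1, 2: 4, 3: 9}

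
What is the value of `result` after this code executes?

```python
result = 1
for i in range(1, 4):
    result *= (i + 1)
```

Let's trace through this code step by step.

Initialize: result = 1
Entering loop: for i in range(1, 4):

After execution: result = 24
24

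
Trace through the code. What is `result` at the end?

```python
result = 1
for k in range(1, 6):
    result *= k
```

Let's trace through this code step by step.

Initialize: result = 1
Entering loop: for k in range(1, 6):

After execution: result = 120
120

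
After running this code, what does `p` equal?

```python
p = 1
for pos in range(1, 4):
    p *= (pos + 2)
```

Let's trace through this code step by step.

Initialize: p = 1
Entering loop: for pos in range(1, 4):

After execution: p = 60
60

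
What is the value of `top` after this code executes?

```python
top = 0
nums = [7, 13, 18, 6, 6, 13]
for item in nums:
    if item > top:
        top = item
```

Let's trace through this code step by step.

Initialize: top = 0
Initialize: nums = [7, 13, 18, 6, 6, 13]
Entering loop: for item in nums:

After execution: top = 18
18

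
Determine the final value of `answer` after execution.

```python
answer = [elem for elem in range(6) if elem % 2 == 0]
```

Let's trace through this code step by step.

Initialize: answer = [elem for elem in range(6) if elem % 2 == 0]

After execution: answer = [0, 2, 4]
[0, 2, 4]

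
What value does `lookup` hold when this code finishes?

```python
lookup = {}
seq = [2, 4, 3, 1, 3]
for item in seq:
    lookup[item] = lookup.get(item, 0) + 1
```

Let's trace through this code step by step.

Initialize: lookup = {}
Initialize: seq = [2, 4, 3, 1, 3]
Entering loop: for item in seq:

After execution: lookup = {2: 1, 4: 1, 3: 2, 1: 1}
{2: 1, 4: 1, 3: 2, 1: 1}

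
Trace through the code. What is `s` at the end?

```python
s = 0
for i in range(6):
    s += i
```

Let's trace through this code step by step.

Initialize: s = 0
Entering loop: for i in range(6):

After execution: s = 15
15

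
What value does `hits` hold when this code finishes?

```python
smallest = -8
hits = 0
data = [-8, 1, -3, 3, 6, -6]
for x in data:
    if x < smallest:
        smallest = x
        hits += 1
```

Let's trace through this code step by step.

Initialize: smallest = -8
Initialize: hits = 0
Initialize: data = [-8, 1, -3, 3, 6, -6]
Entering loop: for x in data:

After execution: hits = 0
0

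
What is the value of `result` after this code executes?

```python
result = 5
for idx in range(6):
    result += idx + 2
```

Let's trace through this code step by step.

Initialize: result = 5
Entering loop: for idx in range(6):

After execution: result = 32
32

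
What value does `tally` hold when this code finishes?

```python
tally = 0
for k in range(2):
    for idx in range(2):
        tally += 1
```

Let's trace through this code step by step.

Initialize: tally = 0
Entering loop: for k in range(2):

After execution: tally = 4
4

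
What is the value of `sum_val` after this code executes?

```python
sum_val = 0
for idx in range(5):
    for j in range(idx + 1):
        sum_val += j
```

Let's trace through this code step by step.

Initialize: sum_val = 0
Entering loop: for idx in range(5):

After execution: sum_val = 20
20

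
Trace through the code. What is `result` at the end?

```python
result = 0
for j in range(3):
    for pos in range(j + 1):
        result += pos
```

Let's trace through this code step by step.

Initialize: result = 0
Entering loop: for j in range(3):

After execution: result = 4
4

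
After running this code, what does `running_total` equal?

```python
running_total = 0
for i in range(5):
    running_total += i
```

Let's trace through this code step by step.

Initialize: running_total = 0
Entering loop: for i in range(5):

After execution: running_total = 10
10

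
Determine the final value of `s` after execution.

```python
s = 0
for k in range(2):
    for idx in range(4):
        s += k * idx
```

Let's trace through this code step by step.

Initialize: s = 0
Entering loop: for k in range(2):

After execution: s = 6
6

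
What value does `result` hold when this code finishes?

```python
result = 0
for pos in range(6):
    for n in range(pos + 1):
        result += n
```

Let's trace through this code step by step.

Initialize: result = 0
Entering loop: for pos in range(6):

After execution: result = 35
35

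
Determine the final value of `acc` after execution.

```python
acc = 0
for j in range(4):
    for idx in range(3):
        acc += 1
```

Let's trace through this code step by step.

Initialize: acc = 0
Entering loop: for j in range(4):

After execution: acc = 12
12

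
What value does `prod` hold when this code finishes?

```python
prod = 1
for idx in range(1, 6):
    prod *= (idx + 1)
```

Let's trace through this code step by step.

Initialize: prod = 1
Entering loop: for idx in range(1, 6):

After execution: prod = 720
720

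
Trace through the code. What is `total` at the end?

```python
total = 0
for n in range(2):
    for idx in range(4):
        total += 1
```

Let's trace through this code step by step.

Initialize: total = 0
Entering loop: for n in range(2):

After execution: total = 8
8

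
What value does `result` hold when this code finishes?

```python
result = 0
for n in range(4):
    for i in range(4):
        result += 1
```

Let's trace through this code step by step.

Initialize: result = 0
Entering loop: for n in range(4):

After execution: result = 16
16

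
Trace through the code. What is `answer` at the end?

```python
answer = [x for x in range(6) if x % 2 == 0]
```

Let's trace through this code step by step.

Initialize: answer = [x for x in range(6) if x % 2 == 0]

After execution: answer = [0, 2, 4]
[0, 2, 4]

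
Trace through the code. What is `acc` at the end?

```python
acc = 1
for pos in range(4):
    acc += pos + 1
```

Let's trace through this code step by step.

Initialize: acc = 1
Entering loop: for pos in range(4):

After execution: acc = 11
11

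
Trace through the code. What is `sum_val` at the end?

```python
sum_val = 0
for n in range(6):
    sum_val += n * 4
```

Let's trace through this code step by step.

Initialize: sum_val = 0
Entering loop: for n in range(6):

After execution: sum_val = 60
60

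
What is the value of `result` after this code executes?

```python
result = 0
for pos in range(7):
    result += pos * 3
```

Let's trace through this code step by step.

Initialize: result = 0
Entering loop: for pos in range(7):

After execution: result = 63
63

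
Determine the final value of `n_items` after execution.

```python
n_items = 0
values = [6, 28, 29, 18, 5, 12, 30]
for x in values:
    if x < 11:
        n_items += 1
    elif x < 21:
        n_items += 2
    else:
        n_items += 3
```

Let's trace through this code step by step.

Initialize: n_items = 0
Initialize: values = [6, 28, 29, 18, 5, 12, 30]
Entering loop: for x in values:

After execution: n_items = 15
15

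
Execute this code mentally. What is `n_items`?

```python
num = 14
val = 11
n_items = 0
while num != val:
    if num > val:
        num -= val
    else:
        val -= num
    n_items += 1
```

Let's trace through this code step by step.

Initialize: num = 14
Initialize: val = 11
Initialize: n_items = 0
Entering loop: while num != val:

After execution: n_items = 6
6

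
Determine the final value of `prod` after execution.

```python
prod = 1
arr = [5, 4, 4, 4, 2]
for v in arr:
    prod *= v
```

Let's trace through this code step by step.

Initialize: prod = 1
Initialize: arr = [5, 4, 4, 4, 2]
Entering loop: for v in arr:

After execution: prod = 640
640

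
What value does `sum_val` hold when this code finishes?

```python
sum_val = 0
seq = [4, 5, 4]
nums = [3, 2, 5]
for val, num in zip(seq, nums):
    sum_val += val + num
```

Let's trace through this code step by step.

Initialize: sum_val = 0
Initialize: seq = [4, 5, 4]
Initialize: nums = [3, 2, 5]
Entering loop: for val, num in zip(seq, nums):

After execution: sum_val = 23
23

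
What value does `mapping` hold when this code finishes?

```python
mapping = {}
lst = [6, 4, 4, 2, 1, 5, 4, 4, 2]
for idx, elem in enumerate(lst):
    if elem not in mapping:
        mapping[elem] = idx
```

Let's trace through this code step by step.

Initialize: mapping = {}
Initialize: lst = [6, 4, 4, 2, 1, 5, 4, 4, 2]
Entering loop: for idx, elem in enumerate(lst):

After execution: mapping = {6: 0, 4: 1, 2: 3, 1: 4, 5: 5}
{6: 0, 4: 1, 2: 3, 1: 4, 5: 5}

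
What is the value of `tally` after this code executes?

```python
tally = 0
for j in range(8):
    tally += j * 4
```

Let's trace through this code step by step.

Initialize: tally = 0
Entering loop: for j in range(8):

After execution: tally = 112
112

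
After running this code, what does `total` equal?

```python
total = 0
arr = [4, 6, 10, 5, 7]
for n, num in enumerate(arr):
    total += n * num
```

Let's trace through this code step by step.

Initialize: total = 0
Initialize: arr = [4, 6, 10, 5, 7]
Entering loop: for n, num in enumerate(arr):

After execution: total = 69
69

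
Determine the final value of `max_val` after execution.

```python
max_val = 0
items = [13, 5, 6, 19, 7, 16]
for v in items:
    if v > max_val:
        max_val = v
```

Let's trace through this code step by step.

Initialize: max_val = 0
Initialize: items = [13, 5, 6, 19, 7, 16]
Entering loop: for v in items:

After execution: max_val = 19
19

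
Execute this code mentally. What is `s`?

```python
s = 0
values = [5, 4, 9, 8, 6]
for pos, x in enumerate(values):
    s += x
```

Let's trace through this code step by step.

Initialize: s = 0
Initialize: values = [5, 4, 9, 8, 6]
Entering loop: for pos, x in enumerate(values):

After execution: s = 32
32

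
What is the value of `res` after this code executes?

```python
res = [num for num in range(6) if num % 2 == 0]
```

Let's trace through this code step by step.

Initialize: res = [num for num in range(6) if num % 2 == 0]

After execution: res = [0, 2, 4]
[0, 2, 4]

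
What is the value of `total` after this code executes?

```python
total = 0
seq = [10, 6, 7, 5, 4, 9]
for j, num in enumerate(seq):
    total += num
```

Let's trace through this code step by step.

Initialize: total = 0
Initialize: seq = [10, 6, 7, 5, 4, 9]
Entering loop: for j, num in enumerate(seq):

After execution: total = 41
41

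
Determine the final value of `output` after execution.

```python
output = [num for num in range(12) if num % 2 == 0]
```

Let's trace through this code step by step.

Initialize: output = [num for num in range(12) if num % 2 == 0]

After execution: output = [0, 2, 4, 6, 8, 10]
[0, 2, 4, 6, 8, 10]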